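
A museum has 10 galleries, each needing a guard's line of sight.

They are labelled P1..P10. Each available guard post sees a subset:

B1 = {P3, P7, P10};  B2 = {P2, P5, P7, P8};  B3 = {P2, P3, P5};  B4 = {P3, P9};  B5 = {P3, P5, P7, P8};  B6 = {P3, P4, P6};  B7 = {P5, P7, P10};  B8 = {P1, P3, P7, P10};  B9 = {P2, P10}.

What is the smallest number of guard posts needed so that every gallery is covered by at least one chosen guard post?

Take {B2, B4, B6, B8}. Their union is {P1, P2, P3, P4, P5, P6, P7, P8, P9, P10}, which is all 10 galleries.
No 3 of the 9 guard posts cover everything (all 84 combinations miss at least one gallery), so 4 is optimal.

4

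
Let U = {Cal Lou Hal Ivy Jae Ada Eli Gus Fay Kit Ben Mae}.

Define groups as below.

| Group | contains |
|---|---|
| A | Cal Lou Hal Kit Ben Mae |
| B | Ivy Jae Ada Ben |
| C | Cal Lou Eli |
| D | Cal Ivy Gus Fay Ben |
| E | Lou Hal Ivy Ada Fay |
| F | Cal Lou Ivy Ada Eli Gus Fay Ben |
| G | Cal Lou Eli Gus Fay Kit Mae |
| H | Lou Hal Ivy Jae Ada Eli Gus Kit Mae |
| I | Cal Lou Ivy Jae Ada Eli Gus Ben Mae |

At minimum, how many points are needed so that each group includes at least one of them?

Take T = {Cal, Ivy}. Each listed group contains at least one of these, so T is a hitting set of size 2.
The groups B, G are pairwise disjoint, so any hitting set needs a separate point for each — at least 2. Hence 2 is optimal.

2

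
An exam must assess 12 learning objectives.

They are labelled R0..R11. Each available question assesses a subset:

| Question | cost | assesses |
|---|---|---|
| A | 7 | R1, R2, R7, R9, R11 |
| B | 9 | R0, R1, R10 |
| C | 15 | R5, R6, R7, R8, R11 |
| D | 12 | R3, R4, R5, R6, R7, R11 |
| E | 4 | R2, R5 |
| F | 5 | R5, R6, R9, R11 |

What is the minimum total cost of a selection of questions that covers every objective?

A, B, C, D together cover every objective (A ∪ B ∪ C ∪ D = {R0, R1, R2, R3, R4, R5, R6, R7, R8, R9, R10, R11}); total cost 7 + 9 + 15 + 12 = 43.
The greedy pick F, A, B, D, C costs 48; no covering selection beats 43.

43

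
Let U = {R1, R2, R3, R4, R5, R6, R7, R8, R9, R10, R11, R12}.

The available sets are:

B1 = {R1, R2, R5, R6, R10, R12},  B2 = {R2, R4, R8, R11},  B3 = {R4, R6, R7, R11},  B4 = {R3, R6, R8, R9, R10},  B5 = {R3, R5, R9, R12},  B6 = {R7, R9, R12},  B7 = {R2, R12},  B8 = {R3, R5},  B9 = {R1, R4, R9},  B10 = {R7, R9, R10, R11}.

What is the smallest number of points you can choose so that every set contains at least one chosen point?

4

Take H = {R1, R2, R3, R7}. Each listed set contains at least one of these, so H is a hitting set of size 4.
No choice of 3 points meets every set, so 4 is the minimum.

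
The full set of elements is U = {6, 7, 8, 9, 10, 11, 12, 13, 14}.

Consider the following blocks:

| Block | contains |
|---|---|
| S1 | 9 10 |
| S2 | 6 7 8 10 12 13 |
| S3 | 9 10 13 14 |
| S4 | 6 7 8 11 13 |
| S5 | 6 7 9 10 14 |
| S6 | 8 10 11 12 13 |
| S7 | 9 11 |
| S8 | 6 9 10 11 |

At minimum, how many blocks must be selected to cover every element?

S5 and S6 together: S5 ∪ S6 = {6, 7, 8, 9, 10, 11, 12, 13, 14} — every element is covered.
No single block has all 9 elements (the largest, S2, has 6), so 2 is optimal.

2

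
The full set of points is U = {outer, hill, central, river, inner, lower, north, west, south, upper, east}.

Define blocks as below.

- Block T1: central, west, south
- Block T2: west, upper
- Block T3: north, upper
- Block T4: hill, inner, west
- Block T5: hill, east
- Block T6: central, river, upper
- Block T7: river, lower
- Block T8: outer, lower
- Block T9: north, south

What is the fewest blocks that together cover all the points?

5

T4, T5, T6, T8, and T9 cover everything between them: the union {outer, hill, central, river, inner, lower, north, west, south, upper, east} is all of U.
No 4 of the 9 blocks cover everything (all 126 combinations miss at least one point), so 5 is optimal.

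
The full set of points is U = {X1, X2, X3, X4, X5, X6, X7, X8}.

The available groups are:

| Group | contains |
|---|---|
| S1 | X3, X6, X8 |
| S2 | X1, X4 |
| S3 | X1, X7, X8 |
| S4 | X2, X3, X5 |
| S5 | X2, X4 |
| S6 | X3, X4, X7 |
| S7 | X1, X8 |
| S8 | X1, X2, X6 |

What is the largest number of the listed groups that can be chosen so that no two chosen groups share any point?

S5, S7 are pairwise disjoint (S5={X2,X4}; S7={X1,X8}).
Every remaining group overlaps one of these, and no 3 of the listed groups are pairwise disjoint, so 2 is the maximum.

2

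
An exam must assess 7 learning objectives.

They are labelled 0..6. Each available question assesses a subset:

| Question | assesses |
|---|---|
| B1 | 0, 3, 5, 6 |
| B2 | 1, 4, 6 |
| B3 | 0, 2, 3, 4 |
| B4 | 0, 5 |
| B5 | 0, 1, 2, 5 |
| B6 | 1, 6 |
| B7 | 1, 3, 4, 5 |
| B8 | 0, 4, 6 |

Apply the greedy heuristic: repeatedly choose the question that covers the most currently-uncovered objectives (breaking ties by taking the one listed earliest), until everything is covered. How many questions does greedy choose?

3

Greedy: pick B1 (covers 4 new) → pick B2 (covers 2 new) → pick B3 (covers 1 new). Total picks: 3.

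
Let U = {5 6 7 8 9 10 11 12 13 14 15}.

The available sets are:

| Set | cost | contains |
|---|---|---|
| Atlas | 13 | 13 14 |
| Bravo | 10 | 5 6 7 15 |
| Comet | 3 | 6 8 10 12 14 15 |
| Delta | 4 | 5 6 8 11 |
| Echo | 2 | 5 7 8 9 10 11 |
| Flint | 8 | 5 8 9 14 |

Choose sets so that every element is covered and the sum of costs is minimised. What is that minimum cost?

Atlas, Comet, Echo together cover every element (Atlas ∪ Comet ∪ Echo = {5, 6, 7, 8, 9, 10, 11, 12, 13, 14, 15}); total cost 13 + 3 + 2 = 18.
No covering selection has total cost below 18.

18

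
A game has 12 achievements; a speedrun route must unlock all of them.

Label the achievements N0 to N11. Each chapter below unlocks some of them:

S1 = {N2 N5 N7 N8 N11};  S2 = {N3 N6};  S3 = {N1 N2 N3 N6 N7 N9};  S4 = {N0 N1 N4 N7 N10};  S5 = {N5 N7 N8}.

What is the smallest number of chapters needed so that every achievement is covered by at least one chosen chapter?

3

S1 and S3 and S4 together: S1 ∪ S3 ∪ S4 = {N0, N1, N2, N3, N4, N5, N6, N7, N8, N9, N10, N11} — every achievement is covered.
Only S4 contains N0, so S4 is forced; the remaining 7 achievements need at least 2 more chapters (each remaining chapter adds at most 4) — so at least 3 chapters are needed, and 3 is optimal.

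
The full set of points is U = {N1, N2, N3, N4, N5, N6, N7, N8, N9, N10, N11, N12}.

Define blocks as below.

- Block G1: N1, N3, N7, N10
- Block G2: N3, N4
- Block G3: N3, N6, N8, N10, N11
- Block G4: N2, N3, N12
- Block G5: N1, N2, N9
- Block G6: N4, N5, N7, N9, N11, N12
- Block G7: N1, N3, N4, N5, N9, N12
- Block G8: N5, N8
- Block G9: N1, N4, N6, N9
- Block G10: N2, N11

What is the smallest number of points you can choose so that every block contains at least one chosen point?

Take H = {N2, N3, N4, N5}. Each listed block contains at least one of these, so H is a hitting set of size 4.
No choice of 3 points meets every block, so 4 is the minimum.

4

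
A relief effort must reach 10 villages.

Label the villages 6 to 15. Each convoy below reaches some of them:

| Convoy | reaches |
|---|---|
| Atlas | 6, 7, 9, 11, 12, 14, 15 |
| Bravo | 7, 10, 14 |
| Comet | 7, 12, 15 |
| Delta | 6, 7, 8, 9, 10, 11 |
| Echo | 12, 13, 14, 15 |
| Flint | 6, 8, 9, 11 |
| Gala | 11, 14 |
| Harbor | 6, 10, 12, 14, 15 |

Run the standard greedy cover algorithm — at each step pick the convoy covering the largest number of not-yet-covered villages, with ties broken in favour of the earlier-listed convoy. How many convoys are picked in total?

Greedy: pick Atlas (covers 7 new) → pick Delta (covers 2 new) → pick Echo (covers 1 new). Total picks: 3.
(The true minimum cover uses only 2 convoys, so greedy is not optimal here.)

3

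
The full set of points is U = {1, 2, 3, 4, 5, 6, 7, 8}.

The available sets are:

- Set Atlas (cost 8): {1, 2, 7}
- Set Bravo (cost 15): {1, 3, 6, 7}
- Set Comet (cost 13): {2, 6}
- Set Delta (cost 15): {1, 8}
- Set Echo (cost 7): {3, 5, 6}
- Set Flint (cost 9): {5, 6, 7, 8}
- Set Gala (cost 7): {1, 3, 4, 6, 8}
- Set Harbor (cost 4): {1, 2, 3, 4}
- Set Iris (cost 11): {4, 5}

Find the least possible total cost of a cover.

Flint, Harbor together cover every point (Flint ∪ Harbor = {1, 2, 3, 4, 5, 6, 7, 8}); total cost 9 + 4 = 13.
No covering selection has total cost below 13.

13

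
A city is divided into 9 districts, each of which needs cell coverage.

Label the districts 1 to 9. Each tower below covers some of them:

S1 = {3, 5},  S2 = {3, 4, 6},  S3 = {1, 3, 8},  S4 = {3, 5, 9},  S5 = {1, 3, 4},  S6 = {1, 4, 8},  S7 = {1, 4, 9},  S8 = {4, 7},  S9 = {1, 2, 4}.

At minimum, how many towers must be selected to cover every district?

Take {S2, S4, S6, S8, S9}. Their union is {1, 2, 3, 4, 5, 6, 7, 8, 9}, which is all 9 districts.
No 4 of the 9 towers cover everything (all 126 combinations miss at least one district), so 5 is optimal.

5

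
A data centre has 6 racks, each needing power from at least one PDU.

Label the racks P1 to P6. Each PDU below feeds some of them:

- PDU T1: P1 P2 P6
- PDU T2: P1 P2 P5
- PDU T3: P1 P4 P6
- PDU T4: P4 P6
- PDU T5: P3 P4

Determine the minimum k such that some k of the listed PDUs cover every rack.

3

T2 and T4 and T5 together: T2 ∪ T4 ∪ T5 = {P1, P2, P3, P4, P5, P6} — every rack is covered.
Only T5 contains P3, so T5 is forced; the remaining 4 racks need at least 2 more PDUs (each remaining PDU adds at most 3) — so at least 3 PDUs are needed, and 3 is optimal.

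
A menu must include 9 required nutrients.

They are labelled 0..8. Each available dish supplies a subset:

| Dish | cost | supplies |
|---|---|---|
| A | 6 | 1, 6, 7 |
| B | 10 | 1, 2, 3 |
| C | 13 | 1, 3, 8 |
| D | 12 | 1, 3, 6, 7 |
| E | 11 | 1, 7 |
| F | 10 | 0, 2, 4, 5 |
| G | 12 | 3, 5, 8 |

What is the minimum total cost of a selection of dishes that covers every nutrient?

A, F, G together cover every nutrient (A ∪ F ∪ G = {0, 1, 2, 3, 4, 5, 6, 7, 8}); total cost 6 + 10 + 12 = 28.
No covering selection has total cost below 28.

28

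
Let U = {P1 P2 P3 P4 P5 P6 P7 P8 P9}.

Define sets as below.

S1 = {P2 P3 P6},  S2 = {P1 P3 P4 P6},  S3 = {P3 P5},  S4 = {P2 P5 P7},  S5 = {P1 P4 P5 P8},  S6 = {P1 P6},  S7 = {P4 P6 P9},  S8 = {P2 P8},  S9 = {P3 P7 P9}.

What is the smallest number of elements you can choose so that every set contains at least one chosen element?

4

Take H = {P5, P6, P7, P8}. Each listed set contains at least one of these, so H is a hitting set of size 4.
No choice of 3 elements meets every set, so 4 is the minimum.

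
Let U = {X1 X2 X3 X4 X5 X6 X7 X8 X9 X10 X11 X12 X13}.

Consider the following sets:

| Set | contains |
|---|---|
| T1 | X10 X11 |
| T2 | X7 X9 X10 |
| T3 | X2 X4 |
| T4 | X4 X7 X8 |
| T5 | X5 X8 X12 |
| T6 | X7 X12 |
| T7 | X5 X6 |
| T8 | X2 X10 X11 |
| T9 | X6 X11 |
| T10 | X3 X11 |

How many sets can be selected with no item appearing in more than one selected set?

4

T3, T6, T7, T10 are pairwise disjoint (T3={X2,X4}; T6={X7,X12}; T7={X5,X6}; T10={X3,X11}).
Every remaining set overlaps one of these, and no 5 of the listed sets are pairwise disjoint, so 4 is the maximum.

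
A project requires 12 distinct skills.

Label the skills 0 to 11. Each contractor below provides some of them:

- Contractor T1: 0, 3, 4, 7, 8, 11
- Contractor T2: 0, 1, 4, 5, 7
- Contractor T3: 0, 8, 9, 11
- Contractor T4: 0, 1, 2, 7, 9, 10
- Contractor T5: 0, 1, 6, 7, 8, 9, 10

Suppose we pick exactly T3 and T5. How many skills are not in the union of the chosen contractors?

4

Union of T3, T5 = {0, 1, 6, 7, 8, 9, 10, 11}.
Not covered: 2, 3, 4, 5 — 4 skills.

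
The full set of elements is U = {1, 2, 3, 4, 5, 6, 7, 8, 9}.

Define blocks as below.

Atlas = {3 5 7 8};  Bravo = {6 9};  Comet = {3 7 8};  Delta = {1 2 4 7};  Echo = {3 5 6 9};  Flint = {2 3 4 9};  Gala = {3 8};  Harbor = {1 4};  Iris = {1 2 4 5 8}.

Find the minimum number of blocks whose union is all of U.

Atlas, Echo, and Iris cover everything between them: the union {1, 2, 3, 4, 5, 6, 7, 8, 9} is all of U.
No 2 of the 9 blocks cover everything (all 36 combinations miss at least one element), so 3 is optimal.

3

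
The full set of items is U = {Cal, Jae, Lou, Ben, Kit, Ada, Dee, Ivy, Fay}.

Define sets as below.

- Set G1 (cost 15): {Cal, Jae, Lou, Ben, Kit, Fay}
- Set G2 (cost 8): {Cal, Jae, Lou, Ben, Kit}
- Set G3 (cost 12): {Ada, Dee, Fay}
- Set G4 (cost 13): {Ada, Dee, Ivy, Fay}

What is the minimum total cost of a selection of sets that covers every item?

G2, G4 together cover every item (G2 ∪ G4 = {Cal, Jae, Lou, Ben, Kit, Ada, Dee, Ivy, Fay}); total cost 8 + 13 = 21.
No covering selection has total cost below 21.

21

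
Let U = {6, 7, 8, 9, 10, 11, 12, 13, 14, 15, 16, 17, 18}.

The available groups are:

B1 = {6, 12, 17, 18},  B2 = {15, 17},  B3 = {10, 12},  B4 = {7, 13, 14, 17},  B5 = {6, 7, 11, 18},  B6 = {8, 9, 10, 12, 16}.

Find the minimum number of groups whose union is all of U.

4

Take {B2, B4, B5, B6}. Their union is {6, 7, 8, 9, 10, 11, 12, 13, 14, 15, 16, 17, 18}, which is all 13 items.
Only B2 contains 15, so B2 is forced; the remaining 11 items need at least 3 more groups (each remaining group adds at most 5) — so at least 4 groups are needed, and 4 is optimal.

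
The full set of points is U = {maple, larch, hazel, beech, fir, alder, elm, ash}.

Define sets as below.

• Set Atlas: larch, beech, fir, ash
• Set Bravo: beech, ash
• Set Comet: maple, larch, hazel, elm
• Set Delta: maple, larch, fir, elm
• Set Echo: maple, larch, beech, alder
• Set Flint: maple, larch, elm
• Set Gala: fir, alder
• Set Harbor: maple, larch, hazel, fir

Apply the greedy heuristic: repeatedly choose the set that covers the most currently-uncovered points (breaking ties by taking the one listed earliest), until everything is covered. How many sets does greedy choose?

3

Greedy: pick Atlas (covers 4 new) → pick Comet (covers 3 new) → pick Echo (covers 1 new). Total picks: 3.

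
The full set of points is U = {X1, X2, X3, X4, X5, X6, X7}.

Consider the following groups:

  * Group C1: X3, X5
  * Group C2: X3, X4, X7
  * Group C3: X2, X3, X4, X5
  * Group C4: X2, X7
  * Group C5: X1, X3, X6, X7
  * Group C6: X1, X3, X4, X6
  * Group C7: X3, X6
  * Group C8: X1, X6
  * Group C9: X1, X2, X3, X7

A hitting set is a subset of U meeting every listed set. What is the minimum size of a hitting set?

The 3 points {X1, X3, X7} hit every group.
The groups C1, C4, C8 are pairwise disjoint, so any hitting set needs a separate point for each — at least 3. Hence 3 is optimal.

3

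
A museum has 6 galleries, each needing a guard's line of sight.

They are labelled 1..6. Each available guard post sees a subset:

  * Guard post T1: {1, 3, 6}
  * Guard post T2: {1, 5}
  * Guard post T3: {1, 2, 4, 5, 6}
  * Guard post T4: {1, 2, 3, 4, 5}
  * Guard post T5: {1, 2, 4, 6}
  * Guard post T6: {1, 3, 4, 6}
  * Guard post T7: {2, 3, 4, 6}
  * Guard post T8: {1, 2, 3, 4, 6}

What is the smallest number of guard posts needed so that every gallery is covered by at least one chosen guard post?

Take {T3, T4}. Their union is {1, 2, 3, 4, 5, 6}, which is all 6 galleries.
No single guard post has all 6 galleries (the largest, T3, has 5), so 2 is optimal.

2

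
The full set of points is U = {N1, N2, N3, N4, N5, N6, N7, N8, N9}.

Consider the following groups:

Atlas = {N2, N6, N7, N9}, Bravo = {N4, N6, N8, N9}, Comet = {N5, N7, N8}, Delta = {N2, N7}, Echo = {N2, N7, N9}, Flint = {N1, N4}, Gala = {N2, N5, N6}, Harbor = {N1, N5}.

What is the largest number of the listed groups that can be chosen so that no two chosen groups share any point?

3

Bravo, Delta, Harbor are pairwise disjoint (Bravo={N4,N6,N8,N9}; Delta={N2,N7}; Harbor={N1,N5}).
Every remaining group overlaps one of these, and no 4 of the listed groups are pairwise disjoint, so 3 is the maximum.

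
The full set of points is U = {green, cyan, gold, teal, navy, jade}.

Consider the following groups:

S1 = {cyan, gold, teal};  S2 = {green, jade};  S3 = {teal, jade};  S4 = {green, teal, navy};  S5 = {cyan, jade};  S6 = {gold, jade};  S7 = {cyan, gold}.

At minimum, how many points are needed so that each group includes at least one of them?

3

Take H = {gold, navy, jade}. Each listed group contains at least one of these, so H is a hitting set of size 3.
No choice of 2 points meets every group, so 3 is the minimum.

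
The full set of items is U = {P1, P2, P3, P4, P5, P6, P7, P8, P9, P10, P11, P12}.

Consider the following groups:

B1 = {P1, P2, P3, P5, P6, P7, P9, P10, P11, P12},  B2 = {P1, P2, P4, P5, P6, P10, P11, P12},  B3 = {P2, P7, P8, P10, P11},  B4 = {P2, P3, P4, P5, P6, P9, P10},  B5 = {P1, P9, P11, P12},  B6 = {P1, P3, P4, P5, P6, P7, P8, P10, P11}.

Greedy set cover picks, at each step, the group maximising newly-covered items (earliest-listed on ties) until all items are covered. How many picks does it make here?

2

Greedy: pick B1 (covers 10 new) → pick B6 (covers 2 new). Total picks: 2.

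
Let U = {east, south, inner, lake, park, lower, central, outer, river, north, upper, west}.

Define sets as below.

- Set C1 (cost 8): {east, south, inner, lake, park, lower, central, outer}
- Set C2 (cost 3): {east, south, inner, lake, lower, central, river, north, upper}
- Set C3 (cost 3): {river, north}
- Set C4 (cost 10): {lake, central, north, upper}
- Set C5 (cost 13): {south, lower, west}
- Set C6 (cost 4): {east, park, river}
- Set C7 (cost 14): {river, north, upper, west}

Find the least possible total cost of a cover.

C1, C7 together cover every element (C1 ∪ C7 = {east, south, inner, lake, park, lower, central, outer, river, north, upper, west}); total cost 8 + 14 = 22.
The greedy pick C2, C1, C5 costs 24; no covering selection beats 22.

22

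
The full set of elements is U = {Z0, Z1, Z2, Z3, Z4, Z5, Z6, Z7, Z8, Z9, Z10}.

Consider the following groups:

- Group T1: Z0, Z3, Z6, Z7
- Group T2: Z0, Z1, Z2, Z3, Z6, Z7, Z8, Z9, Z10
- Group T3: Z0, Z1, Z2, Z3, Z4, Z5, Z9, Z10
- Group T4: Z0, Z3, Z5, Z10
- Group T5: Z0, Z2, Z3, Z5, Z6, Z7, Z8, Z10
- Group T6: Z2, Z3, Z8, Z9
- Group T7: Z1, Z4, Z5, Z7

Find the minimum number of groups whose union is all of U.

2

Take {T2, T7}. Their union is {Z0, Z1, Z2, Z3, Z4, Z5, Z6, Z7, Z8, Z9, Z10}, which is all 11 elements.
No single group has all 11 elements (the largest, T2, has 9), so 2 is optimal.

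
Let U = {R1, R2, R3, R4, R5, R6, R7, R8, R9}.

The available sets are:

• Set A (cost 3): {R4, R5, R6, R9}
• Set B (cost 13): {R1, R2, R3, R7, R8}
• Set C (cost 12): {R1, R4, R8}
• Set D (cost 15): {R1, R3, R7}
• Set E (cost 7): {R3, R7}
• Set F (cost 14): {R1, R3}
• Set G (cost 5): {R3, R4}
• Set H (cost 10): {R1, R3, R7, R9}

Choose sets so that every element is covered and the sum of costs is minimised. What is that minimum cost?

16

A, B together cover every element (A ∪ B = {R1, R2, R3, R4, R5, R6, R7, R8, R9}); total cost 3 + 13 = 16.
No covering selection has total cost below 16.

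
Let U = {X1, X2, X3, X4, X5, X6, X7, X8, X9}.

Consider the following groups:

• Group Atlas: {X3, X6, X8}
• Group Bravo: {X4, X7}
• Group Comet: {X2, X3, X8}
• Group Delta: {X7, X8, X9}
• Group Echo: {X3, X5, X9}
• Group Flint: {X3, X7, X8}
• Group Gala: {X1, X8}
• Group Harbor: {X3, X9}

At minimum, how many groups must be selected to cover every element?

5

Atlas, Bravo, Comet, Echo, and Gala cover everything between them: the union {X1, X2, X3, X4, X5, X6, X7, X8, X9} is all of U.
No 4 of the 8 groups cover everything (all 70 combinations miss at least one element), so 5 is optimal.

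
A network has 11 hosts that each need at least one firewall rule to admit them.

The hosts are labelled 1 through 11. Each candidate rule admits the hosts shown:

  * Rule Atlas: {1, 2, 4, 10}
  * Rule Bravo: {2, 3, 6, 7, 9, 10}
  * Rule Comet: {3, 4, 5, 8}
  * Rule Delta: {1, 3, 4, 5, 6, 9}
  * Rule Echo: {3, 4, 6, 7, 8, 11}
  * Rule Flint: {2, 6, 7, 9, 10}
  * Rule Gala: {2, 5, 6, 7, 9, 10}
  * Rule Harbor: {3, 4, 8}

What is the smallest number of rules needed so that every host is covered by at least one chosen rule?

Delta and Echo and Gala together: Delta ∪ Echo ∪ Gala = {1, 2, 3, 4, 5, 6, 7, 8, 9, 10, 11} — every host is covered.
Only Echo contains 11, so Echo is forced; the remaining 5 hosts need at least 2 more rules (each remaining rule adds at most 4) — so at least 3 rules are needed, and 3 is optimal.

3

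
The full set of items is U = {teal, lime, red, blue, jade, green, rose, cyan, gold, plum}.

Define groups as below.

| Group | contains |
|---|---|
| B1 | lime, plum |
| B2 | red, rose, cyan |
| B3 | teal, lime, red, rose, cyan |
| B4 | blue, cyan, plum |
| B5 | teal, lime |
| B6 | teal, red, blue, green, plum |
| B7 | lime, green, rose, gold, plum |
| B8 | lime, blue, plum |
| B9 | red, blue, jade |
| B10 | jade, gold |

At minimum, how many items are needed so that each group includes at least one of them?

H = {teal, lime, jade, cyan} meets every group (each contains at least one member of H), and |H| = 4.
No choice of 3 items meets every group, so 4 is the minimum.

4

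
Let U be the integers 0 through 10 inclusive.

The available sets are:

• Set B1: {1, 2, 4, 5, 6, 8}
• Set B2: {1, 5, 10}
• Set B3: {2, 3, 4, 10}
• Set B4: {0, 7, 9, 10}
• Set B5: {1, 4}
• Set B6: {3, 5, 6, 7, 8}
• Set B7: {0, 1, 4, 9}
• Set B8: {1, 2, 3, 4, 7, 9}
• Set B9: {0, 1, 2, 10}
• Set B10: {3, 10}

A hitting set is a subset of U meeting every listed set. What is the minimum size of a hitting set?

3

The 3 items {1, 3, 7} hit every set.
No choice of 2 items meets every set, so 3 is the minimum.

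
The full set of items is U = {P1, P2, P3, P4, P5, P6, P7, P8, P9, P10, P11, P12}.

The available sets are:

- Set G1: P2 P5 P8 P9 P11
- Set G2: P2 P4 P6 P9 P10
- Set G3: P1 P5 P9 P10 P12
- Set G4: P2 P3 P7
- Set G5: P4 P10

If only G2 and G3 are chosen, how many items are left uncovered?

4

Union of G2, G3 = {P1, P2, P4, P5, P6, P9, P10, P12}.
Not covered: P3, P7, P8, P11 — 4 items.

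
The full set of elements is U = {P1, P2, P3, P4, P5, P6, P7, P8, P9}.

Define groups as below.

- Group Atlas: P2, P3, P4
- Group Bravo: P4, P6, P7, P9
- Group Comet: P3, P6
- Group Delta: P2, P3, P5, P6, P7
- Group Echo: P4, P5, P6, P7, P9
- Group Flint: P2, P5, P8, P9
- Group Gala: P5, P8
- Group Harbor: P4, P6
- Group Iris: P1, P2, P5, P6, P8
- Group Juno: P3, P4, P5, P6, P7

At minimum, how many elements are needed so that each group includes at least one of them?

3

H = {P3, P6, P8} meets every group (each contains at least one member of H), and |H| = 3.
No choice of 2 elements meets every group, so 3 is the minimum.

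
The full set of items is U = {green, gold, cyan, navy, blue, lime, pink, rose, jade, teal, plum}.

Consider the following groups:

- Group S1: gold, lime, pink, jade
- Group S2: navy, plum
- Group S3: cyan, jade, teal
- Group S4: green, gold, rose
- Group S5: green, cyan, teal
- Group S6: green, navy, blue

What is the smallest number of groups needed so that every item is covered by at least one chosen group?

5

S1 and S2 and S3 and S4 and S6 together: S1 ∪ S2 ∪ S3 ∪ S4 ∪ S6 = {green, gold, cyan, navy, blue, lime, pink, rose, jade, teal, plum} — every item is covered.
No 4 of the 6 groups cover everything (all 15 combinations miss at least one item), so 5 is optimal.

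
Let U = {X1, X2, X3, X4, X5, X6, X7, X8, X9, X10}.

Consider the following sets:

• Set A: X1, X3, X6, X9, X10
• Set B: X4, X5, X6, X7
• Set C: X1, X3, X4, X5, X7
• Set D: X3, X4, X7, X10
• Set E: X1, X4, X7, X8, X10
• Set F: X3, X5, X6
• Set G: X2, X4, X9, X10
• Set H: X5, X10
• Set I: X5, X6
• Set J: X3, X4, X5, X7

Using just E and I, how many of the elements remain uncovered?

Union of E, I = {X1, X4, X5, X6, X7, X8, X10}.
Not covered: X2, X3, X9 — 3 elements.

3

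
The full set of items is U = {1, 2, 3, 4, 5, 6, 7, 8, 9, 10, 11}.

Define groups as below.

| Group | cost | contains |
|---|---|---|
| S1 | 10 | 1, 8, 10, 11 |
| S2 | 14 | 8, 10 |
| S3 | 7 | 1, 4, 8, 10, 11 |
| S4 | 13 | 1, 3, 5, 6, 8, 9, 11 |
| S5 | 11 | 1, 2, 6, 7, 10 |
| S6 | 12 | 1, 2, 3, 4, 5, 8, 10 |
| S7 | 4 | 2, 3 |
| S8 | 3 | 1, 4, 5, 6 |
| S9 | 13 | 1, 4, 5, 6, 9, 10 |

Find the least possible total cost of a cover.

27

S4, S5, S8 together cover every item (S4 ∪ S5 ∪ S8 = {1, 2, 3, 4, 5, 6, 7, 8, 9, 10, 11}); total cost 13 + 11 + 3 = 27.
The greedy pick S8, S7, S3, S5, S4 costs 38; no covering selection beats 27.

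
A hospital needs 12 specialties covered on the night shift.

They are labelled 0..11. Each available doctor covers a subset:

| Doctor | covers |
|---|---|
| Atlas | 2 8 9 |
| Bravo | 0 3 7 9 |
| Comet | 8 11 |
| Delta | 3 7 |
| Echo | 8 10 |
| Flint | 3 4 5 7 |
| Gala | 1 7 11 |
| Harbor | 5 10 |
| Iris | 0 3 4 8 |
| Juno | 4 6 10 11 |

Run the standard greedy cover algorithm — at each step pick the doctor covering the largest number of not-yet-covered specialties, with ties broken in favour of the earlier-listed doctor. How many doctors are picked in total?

5

Greedy: pick Bravo (covers 4 new) → pick Juno (covers 4 new) → pick Atlas (covers 2 new) → pick Flint (covers 1 new) → pick Gala (covers 1 new). Total picks: 5.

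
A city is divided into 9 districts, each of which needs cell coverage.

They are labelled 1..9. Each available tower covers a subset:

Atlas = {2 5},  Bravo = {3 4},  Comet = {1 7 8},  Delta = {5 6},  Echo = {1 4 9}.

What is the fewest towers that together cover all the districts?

5

Take {Atlas, Bravo, Comet, Delta, Echo}. Their union is {1, 2, 3, 4, 5, 6, 7, 8, 9}, which is all 9 districts.
No 4 of the 5 towers cover everything (all 5 combinations miss at least one district), so 5 is optimal.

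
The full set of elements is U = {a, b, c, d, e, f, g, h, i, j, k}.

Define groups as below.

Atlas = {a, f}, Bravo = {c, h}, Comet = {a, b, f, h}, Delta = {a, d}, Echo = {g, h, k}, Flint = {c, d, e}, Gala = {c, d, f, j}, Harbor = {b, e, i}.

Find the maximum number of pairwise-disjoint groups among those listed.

Atlas, Echo, Harbor are pairwise disjoint (Atlas={a,f}; Echo={g,h,k}; Harbor={b,e,i}).
Every remaining group overlaps one of these, and no 4 of the listed groups are pairwise disjoint, so 3 is the maximum.

3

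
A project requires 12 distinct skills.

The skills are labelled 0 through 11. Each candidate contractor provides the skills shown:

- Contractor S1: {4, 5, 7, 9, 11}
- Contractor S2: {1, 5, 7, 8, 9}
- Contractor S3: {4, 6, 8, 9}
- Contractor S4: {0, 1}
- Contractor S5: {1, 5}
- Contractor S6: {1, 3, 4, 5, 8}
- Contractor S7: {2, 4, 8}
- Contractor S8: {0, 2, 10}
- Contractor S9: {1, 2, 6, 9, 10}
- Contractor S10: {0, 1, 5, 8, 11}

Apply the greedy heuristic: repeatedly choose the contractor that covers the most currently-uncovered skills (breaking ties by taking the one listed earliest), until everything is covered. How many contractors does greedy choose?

Greedy: pick S1 (covers 5 new) → pick S9 (covers 4 new) → pick S6 (covers 2 new) → pick S4 (covers 1 new). Total picks: 4.

4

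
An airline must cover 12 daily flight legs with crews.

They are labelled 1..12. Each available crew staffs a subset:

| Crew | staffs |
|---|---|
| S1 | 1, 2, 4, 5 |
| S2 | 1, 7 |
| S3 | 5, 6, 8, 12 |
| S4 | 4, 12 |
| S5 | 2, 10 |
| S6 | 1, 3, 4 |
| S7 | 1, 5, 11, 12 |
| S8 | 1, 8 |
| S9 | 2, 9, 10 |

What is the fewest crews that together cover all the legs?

Take {S2, S3, S6, S7, S9}. Their union is {1, 2, 3, 4, 5, 6, 7, 8, 9, 10, 11, 12}, which is all 12 legs.
No 4 of the 9 crews cover everything (all 126 combinations miss at least one leg), so 5 is optimal.

5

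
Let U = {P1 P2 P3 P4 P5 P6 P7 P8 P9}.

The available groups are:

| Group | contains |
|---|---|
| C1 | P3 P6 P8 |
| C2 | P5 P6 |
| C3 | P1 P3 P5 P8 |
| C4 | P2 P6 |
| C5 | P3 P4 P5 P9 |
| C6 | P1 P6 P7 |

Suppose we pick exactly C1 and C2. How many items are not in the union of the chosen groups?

5

Union of C1, C2 = {P3, P5, P6, P8}.
Not covered: P1, P2, P4, P7, P9 — 5 items.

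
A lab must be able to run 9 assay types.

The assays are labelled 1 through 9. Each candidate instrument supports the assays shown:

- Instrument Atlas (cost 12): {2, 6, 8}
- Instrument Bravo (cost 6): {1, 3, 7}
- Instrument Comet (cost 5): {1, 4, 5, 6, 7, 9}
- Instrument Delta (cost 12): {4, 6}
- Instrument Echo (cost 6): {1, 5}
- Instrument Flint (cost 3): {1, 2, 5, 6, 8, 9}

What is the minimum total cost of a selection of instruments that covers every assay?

14

Bravo, Comet, Flint together cover every assay (Bravo ∪ Comet ∪ Flint = {1, 2, 3, 4, 5, 6, 7, 8, 9}); total cost 6 + 5 + 3 = 14.
No covering selection has total cost below 14.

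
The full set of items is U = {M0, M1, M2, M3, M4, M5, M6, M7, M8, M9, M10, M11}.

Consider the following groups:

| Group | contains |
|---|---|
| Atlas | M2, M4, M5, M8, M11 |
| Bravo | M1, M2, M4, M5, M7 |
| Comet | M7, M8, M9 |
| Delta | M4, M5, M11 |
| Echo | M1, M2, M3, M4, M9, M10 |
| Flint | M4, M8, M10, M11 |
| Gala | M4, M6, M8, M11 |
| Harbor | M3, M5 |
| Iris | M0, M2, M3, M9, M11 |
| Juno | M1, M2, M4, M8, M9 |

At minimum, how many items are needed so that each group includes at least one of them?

H = {M5, M9, M11} meets every group (each contains at least one member of H), and |H| = 3.
No choice of 2 items meets every group, so 3 is the minimum.

3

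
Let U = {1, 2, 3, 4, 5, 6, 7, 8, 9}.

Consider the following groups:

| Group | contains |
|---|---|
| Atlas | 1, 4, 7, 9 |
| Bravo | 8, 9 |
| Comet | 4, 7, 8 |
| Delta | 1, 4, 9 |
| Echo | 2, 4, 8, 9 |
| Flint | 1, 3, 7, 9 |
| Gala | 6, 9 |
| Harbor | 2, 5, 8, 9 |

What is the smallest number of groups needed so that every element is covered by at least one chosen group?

Echo, Flint, Gala, and Harbor cover everything between them: the union {1, 2, 3, 4, 5, 6, 7, 8, 9} is all of U.
Only Gala contains 6, so Gala is forced; the remaining 7 elements need at least 3 more groups (each remaining group adds at most 3) — so at least 4 groups are needed, and 4 is optimal.

4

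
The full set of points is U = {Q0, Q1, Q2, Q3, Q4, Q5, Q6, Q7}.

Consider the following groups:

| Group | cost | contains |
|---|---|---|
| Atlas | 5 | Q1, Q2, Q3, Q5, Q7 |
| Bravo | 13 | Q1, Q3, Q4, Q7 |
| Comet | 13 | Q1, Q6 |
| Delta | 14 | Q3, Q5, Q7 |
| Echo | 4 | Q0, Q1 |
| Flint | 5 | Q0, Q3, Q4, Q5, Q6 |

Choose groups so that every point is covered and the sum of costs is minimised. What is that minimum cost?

Atlas, Flint together cover every point (Atlas ∪ Flint = {Q0, Q1, Q2, Q3, Q4, Q5, Q6, Q7}); total cost 5 + 5 = 10.
No covering selection has total cost below 10.

10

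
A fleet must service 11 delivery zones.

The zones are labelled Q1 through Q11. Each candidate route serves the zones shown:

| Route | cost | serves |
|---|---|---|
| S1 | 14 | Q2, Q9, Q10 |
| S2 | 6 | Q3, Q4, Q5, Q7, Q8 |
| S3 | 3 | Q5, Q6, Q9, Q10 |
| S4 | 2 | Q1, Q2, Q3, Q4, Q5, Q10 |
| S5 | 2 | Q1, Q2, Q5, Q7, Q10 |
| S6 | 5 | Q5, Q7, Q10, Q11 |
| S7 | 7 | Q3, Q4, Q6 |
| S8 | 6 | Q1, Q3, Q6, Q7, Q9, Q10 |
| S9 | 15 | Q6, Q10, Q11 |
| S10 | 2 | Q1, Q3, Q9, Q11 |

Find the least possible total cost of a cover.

S2, S3, S4, S10 together cover every zone (S2 ∪ S3 ∪ S4 ∪ S10 = {Q1, Q2, Q3, Q4, Q5, Q6, Q7, Q8, Q9, Q10, Q11}); total cost 6 + 3 + 2 + 2 = 13.
The greedy pick S4, S10, S5, S3, S2 costs 15; no covering selection beats 13.

13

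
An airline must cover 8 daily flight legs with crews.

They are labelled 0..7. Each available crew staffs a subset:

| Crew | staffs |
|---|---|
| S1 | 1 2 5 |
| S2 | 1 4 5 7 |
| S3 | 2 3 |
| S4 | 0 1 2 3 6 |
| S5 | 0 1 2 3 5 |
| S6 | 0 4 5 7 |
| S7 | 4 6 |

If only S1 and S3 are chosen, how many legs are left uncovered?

Union of S1, S3 = {1, 2, 3, 5}.
Not covered: 0, 4, 6, 7 — 4 legs.

4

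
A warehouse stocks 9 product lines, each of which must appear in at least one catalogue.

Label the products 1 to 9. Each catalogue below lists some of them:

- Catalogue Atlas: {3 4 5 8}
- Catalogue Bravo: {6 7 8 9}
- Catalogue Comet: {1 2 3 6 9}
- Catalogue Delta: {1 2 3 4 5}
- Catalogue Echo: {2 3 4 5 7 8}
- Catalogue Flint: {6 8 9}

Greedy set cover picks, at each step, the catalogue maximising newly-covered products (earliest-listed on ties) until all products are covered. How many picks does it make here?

Greedy: pick Echo (covers 6 new) → pick Comet (covers 3 new). Total picks: 2.

2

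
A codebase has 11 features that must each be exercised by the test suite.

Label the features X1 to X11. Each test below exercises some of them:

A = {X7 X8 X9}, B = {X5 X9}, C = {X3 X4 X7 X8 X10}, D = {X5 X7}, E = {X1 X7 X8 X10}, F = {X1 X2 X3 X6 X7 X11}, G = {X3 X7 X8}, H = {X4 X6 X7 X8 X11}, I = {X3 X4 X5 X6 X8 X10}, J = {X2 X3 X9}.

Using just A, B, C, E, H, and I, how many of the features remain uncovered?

Union of A, B, C, E, H, I = {X1, X3, X4, X5, X6, X7, X8, X9, X10, X11}.
Not covered: X2 — 1 feature.

1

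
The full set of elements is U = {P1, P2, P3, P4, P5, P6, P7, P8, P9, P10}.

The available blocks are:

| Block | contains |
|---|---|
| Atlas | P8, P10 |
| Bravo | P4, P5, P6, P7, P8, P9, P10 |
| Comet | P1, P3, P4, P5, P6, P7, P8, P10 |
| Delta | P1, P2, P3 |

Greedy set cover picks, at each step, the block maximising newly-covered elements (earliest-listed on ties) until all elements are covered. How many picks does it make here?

Greedy: pick Comet (covers 8 new) → pick Bravo (covers 1 new) → pick Delta (covers 1 new). Total picks: 3.
(The true minimum cover uses only 2 blocks, so greedy is not optimal here.)

3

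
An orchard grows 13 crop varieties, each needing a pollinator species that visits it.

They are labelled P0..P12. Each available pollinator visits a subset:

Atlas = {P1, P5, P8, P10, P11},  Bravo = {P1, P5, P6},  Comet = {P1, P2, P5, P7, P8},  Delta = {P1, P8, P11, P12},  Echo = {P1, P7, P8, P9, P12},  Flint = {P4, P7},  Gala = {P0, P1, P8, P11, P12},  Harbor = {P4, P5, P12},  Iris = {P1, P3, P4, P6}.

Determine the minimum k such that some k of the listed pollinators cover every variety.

Atlas and Comet and Echo and Gala and Iris together: Atlas ∪ Comet ∪ Echo ∪ Gala ∪ Iris = {P0, P1, P2, P3, P4, P5, P6, P7, P8, P9, P10, P11, P12} — every variety is covered.
No 4 of the 9 pollinators cover everything (all 126 combinations miss at least one variety), so 5 is optimal.

5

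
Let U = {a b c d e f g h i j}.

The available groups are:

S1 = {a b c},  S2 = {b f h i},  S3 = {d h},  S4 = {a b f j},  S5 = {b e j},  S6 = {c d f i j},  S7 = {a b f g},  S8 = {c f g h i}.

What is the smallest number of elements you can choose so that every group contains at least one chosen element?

3

T = {b, h, i} meets every group (each contains at least one member of T), and |T| = 3.
No choice of 2 elements meets every group, so 3 is the minimum.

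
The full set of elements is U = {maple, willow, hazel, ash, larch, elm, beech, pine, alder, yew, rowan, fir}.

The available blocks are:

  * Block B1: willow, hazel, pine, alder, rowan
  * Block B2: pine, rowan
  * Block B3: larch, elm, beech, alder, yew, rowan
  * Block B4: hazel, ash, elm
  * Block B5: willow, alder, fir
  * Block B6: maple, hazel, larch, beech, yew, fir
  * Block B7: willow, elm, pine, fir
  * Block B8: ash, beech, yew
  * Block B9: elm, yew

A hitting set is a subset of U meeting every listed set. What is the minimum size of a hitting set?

4

The 4 elements {willow, ash, pine, yew} hit every block.
No choice of 3 elements meets every block, so 4 is the minimum.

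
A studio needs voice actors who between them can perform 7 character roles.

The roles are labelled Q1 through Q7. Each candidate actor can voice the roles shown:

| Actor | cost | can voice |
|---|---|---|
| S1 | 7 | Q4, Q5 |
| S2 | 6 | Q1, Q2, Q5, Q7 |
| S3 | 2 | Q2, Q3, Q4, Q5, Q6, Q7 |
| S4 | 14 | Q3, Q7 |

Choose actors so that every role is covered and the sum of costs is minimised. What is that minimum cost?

8

S2, S3 together cover every role (S2 ∪ S3 = {Q1, Q2, Q3, Q4, Q5, Q6, Q7}); total cost 6 + 2 = 8.
No covering selection has total cost below 8.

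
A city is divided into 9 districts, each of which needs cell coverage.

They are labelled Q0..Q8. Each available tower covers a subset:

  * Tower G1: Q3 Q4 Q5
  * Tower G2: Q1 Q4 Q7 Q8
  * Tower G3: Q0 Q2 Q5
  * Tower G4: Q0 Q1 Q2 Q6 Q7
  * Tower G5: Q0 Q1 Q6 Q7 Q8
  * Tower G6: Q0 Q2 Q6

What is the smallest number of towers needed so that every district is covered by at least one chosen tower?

3

G1 and G4 and G5 together: G1 ∪ G4 ∪ G5 = {Q0, Q1, Q2, Q3, Q4, Q5, Q6, Q7, Q8} — every district is covered.
Only G1 contains Q3, so G1 is forced; the remaining 6 districts need at least 2 more towers (each remaining tower adds at most 5) — so at least 3 towers are needed, and 3 is optimal.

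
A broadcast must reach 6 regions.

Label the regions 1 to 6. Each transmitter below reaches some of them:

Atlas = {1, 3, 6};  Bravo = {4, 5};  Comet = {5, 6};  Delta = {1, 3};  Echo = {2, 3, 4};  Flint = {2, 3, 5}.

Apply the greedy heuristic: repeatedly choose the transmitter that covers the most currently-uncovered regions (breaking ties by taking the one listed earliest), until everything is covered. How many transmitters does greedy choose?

3

Greedy: pick Atlas (covers 3 new) → pick Bravo (covers 2 new) → pick Echo (covers 1 new). Total picks: 3.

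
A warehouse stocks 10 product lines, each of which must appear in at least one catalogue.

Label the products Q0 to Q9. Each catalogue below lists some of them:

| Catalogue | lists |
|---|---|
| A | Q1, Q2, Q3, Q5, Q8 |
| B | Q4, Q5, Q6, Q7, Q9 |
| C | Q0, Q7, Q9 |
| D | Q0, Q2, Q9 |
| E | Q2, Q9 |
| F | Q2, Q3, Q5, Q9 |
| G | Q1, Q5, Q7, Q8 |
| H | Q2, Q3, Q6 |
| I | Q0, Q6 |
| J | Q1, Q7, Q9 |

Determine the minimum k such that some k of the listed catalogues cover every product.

3

A and B and D together: A ∪ B ∪ D = {Q0, Q1, Q2, Q3, Q4, Q5, Q6, Q7, Q8, Q9} — every product is covered.
Only B contains Q4, so B is forced; the remaining 5 products need at least 2 more catalogues (each remaining catalogue adds at most 4) — so at least 3 catalogues are needed, and 3 is optimal.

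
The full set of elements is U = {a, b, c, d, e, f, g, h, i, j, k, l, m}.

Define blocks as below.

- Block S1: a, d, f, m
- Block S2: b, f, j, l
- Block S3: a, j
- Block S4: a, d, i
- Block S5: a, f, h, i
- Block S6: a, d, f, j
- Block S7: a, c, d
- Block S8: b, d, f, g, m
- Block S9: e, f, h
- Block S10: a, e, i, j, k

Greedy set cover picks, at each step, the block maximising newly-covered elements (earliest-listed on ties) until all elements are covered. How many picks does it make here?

5

Greedy: pick S8 (covers 5 new) → pick S10 (covers 5 new) → pick S2 (covers 1 new) → pick S5 (covers 1 new) → pick S7 (covers 1 new). Total picks: 5.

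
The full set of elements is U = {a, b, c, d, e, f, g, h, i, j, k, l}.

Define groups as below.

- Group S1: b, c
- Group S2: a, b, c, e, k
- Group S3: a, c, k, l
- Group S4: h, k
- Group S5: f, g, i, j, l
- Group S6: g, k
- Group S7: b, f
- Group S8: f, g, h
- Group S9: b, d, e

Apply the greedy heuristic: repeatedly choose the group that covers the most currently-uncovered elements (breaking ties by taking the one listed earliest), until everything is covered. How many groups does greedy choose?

4

Greedy: pick S2 (covers 5 new) → pick S5 (covers 5 new) → pick S4 (covers 1 new) → pick S9 (covers 1 new). Total picks: 4.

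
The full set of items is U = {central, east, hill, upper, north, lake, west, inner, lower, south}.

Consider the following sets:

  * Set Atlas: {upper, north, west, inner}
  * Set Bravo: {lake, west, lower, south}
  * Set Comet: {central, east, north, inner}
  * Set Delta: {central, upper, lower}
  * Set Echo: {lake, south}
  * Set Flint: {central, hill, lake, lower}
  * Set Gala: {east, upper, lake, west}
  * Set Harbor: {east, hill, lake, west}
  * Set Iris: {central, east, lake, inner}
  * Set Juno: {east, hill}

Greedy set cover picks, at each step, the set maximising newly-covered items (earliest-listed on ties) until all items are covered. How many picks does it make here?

4

Greedy: pick Atlas (covers 4 new) → pick Flint (covers 4 new) → pick Bravo (covers 1 new) → pick Comet (covers 1 new). Total picks: 4.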